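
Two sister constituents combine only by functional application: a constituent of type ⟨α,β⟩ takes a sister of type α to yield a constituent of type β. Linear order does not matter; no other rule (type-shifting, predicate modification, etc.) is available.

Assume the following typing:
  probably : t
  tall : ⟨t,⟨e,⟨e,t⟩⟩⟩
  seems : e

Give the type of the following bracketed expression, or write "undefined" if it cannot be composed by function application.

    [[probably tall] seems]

⟨e,t⟩

[probably tall]: functor tall : ⟨t,⟨e,⟨e,t⟩⟩⟩, argument probably : t; result ⟨e,⟨e,t⟩⟩.
[[probably tall] seems]: functor [probably tall] : ⟨e,⟨e,t⟩⟩, argument seems : e; result ⟨e,t⟩.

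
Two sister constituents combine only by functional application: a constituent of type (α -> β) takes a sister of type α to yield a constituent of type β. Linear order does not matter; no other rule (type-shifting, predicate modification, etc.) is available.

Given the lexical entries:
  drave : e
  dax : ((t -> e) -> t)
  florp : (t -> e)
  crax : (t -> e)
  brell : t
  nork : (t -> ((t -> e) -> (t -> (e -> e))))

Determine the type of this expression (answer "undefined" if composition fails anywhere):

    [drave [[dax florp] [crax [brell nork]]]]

[dax florp]: dax is ((t -> e) -> t), florp is (t -> e); result t.
[brell nork]: nork is (t -> ((t -> e) -> (t -> (e -> e)))), brell is t; result ((t -> e) -> (t -> (e -> e))).
[crax [brell nork]]: [brell nork] is ((t -> e) -> (t -> (e -> e))), crax is (t -> e); result (t -> (e -> e)).
[[dax florp] [crax [brell nork]]]: [crax [brell nork]] is (t -> (e -> e)), [dax florp] is t; result (e -> e).
[drave [[dax florp] [crax [brell nork]]]]: [[dax florp] [crax [brell nork]]] is (e -> e), drave is e; result e.

e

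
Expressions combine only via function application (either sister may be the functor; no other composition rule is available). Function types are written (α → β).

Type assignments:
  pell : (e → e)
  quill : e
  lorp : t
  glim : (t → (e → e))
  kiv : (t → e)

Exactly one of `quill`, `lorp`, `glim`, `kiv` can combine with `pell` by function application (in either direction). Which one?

quill

quill — combines: pell : (e → e) takes quill : e as argument, giving e.
lorp : t — no; pell wants e, and lorp wants nothing (atomic).
glim : (t → (e → e)) — no; pell wants e, and glim wants t.
kiv : (t → e) — no; pell wants e, and kiv wants t.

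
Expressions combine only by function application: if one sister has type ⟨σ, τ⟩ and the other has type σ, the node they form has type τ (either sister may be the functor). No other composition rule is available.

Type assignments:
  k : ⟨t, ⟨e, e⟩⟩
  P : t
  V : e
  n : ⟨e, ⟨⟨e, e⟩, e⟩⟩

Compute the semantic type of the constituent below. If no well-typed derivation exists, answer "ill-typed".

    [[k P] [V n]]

e

[k P]: functor k : ⟨t, ⟨e, e⟩⟩, argument P : t; result ⟨e, e⟩.
[V n]: functor n : ⟨e, ⟨⟨e, e⟩, e⟩⟩, argument V : e; result ⟨⟨e, e⟩, e⟩.
[[k P] [V n]]: functor [V n] : ⟨⟨e, e⟩, e⟩, argument [k P] : ⟨e, e⟩; result e.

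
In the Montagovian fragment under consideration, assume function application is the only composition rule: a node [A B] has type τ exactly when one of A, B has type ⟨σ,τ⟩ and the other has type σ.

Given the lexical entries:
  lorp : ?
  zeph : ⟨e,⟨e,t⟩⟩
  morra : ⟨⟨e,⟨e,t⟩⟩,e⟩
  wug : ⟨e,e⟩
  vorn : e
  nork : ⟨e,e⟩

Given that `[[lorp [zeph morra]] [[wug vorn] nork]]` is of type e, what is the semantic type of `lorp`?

For [[lorp [zeph morra]] [[wug vorn] nork]] to have type e with [[wug vorn] nork] of type e, [lorp [zeph morra]] must be the function: [lorp [zeph morra]] : ⟨e,e⟩.
For [lorp [zeph morra]] to have type ⟨e,e⟩ with [zeph morra] of type e, lorp must be the function: lorp : ⟨e,⟨e,e⟩⟩.

⟨e,⟨e,e⟩⟩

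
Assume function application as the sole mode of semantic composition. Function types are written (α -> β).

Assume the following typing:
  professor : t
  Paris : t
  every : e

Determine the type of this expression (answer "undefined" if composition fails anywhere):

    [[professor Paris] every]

undefined

At [professor Paris]: neither t nor t can take the other as argument; the node is ill-typed.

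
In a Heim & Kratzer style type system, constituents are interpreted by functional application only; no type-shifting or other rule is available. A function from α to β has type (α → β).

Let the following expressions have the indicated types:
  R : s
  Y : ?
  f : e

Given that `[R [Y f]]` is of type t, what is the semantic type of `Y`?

For [R [Y f]] to have type t with R of type s, [Y f] must be the function: [Y f] : (s → t).
For [Y f] to have type (s → t) with f of type e, Y must be the function: Y : (e → (s → t)).

(e → (s → t))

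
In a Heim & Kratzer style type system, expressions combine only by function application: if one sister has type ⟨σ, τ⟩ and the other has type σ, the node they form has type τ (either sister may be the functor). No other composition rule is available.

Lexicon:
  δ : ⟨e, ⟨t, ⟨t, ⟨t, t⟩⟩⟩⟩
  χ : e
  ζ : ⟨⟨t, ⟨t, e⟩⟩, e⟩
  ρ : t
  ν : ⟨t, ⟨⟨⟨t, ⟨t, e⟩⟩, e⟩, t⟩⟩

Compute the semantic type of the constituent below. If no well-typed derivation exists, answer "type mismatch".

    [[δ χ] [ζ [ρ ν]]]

At [δ χ], δ : ⟨e, ⟨t, ⟨t, ⟨t, t⟩⟩⟩⟩ takes χ : e, giving ⟨t, ⟨t, ⟨t, t⟩⟩⟩.
At [ρ ν], ν : ⟨t, ⟨⟨⟨t, ⟨t, e⟩⟩, e⟩, t⟩⟩ takes ρ : t, giving ⟨⟨⟨t, ⟨t, e⟩⟩, e⟩, t⟩.
At [ζ [ρ ν]], [ρ ν] : ⟨⟨⟨t, ⟨t, e⟩⟩, e⟩, t⟩ takes ζ : ⟨⟨t, ⟨t, e⟩⟩, e⟩, giving t.
At [[δ χ] [ζ [ρ ν]]], [δ χ] : ⟨t, ⟨t, ⟨t, t⟩⟩⟩ takes [ζ [ρ ν]] : t, giving ⟨t, ⟨t, t⟩⟩.

⟨t, ⟨t, t⟩⟩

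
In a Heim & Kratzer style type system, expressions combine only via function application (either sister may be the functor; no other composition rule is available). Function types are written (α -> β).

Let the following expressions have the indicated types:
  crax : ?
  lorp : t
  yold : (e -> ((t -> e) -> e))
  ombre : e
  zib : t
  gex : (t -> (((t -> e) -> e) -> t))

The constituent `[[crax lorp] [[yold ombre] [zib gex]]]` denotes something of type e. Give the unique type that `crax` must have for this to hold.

At [[crax lorp] [[yold ombre] [zib gex]]] (required: e): [[yold ombre] [zib gex]] is t, which is not a function with range e; hence [crax lorp] is the functor — type (t -> e).
At [crax lorp] (required: (t -> e)): lorp is t, which is not a function with range (t -> e); hence crax is the functor — type (t -> (t -> e)).

(t -> (t -> e))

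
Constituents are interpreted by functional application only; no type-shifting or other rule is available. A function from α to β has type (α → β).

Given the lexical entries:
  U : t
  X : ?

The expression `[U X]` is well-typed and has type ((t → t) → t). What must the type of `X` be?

(t → ((t → t) → t))

[U X] is required to be ((t → t) → t). U : t cannot yield ((t → t) → t) as functor, so X : (t → ((t → t) → t)).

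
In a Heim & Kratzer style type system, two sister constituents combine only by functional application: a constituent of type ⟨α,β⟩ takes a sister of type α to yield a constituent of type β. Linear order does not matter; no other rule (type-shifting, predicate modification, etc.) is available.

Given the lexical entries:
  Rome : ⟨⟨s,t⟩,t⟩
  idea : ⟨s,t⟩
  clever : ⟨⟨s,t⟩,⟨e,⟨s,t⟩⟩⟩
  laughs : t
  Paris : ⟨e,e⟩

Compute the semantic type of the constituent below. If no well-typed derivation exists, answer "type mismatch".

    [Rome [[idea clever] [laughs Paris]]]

type mismatch

[idea clever]: clever is ⟨⟨s,t⟩,⟨e,⟨s,t⟩⟩⟩, idea is ⟨s,t⟩; result ⟨e,⟨s,t⟩⟩.
At [laughs Paris]: neither t nor ⟨e,e⟩ can take the other as argument; the node is ill-typed.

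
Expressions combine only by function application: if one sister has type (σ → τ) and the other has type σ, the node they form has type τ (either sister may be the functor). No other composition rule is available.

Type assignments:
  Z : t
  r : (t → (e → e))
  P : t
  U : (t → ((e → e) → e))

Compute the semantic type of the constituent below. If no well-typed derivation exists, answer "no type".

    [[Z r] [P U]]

e

[Z r]: r is (t → (e → e)), Z is t; result (e → e).
[P U]: U is (t → ((e → e) → e)), P is t; result ((e → e) → e).
[[Z r] [P U]]: [P U] is ((e → e) → e), [Z r] is (e → e); result e.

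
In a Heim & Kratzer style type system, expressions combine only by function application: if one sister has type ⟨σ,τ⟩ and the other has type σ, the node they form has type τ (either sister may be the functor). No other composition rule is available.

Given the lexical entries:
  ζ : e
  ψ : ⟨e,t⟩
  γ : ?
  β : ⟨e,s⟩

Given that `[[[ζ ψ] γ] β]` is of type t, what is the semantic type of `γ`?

At [[[ζ ψ] γ] β] (required: t): β is ⟨e,s⟩, which is not a function with range t; hence [[ζ ψ] γ] is the functor — type ⟨⟨e,s⟩,t⟩.
At [[ζ ψ] γ] (required: ⟨⟨e,s⟩,t⟩): [ζ ψ] is t, which is not a function with range ⟨⟨e,s⟩,t⟩; hence γ is the functor — type ⟨t,⟨⟨e,s⟩,t⟩⟩.

⟨t,⟨⟨e,s⟩,t⟩⟩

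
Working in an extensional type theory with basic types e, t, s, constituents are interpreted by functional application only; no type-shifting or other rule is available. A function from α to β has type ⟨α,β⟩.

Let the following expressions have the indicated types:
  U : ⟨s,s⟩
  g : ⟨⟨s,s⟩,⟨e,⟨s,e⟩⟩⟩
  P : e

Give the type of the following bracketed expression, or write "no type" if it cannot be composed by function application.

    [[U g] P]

⟨s,e⟩

[U g] — g of type ⟨⟨s,s⟩,⟨e,⟨s,e⟩⟩⟩ combines with U of type ⟨s,s⟩: type ⟨e,⟨s,e⟩⟩.
[[U g] P] — [U g] of type ⟨e,⟨s,e⟩⟩ combines with P of type e: type ⟨s,e⟩.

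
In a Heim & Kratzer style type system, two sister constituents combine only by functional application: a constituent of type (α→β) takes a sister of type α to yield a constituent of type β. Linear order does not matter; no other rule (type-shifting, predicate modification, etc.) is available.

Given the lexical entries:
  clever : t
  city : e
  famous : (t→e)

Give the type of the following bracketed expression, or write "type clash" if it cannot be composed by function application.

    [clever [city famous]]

[city famous]: e and (t→e) cannot combine by function application — type clash.

type clash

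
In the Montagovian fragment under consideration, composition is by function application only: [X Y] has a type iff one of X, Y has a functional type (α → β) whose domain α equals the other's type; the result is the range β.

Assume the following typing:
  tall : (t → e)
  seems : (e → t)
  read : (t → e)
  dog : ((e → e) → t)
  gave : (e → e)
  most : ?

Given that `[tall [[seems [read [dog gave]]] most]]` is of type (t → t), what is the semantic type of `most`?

(t → ((t → e) → (t → t)))

At [tall [[seems [read [dog gave]]] most]] (required: (t → t)): tall is (t → e), which is not a function with range (t → t); hence [[seems [read [dog gave]]] most] is the functor — type ((t → e) → (t → t)).
At [[seems [read [dog gave]]] most] (required: ((t → e) → (t → t))): [seems [read [dog gave]]] is t, which is not a function with range ((t → e) → (t → t)); hence most is the functor — type (t → ((t → e) → (t → t))).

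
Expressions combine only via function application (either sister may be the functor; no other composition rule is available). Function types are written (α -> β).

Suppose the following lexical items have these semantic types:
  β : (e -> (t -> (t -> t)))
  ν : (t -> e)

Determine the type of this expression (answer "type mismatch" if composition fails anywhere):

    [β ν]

[β ν]: (e -> (t -> (t -> t))) with (t -> e) — neither is a function whose domain matches the other; composition fails here.

type mismatch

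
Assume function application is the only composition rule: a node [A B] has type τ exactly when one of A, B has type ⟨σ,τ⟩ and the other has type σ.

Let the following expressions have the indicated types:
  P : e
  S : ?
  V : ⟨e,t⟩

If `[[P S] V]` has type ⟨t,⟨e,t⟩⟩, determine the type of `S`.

⟨e,⟨⟨e,t⟩,⟨t,⟨e,t⟩⟩⟩⟩

For [[P S] V] to have type ⟨t,⟨e,t⟩⟩ with V of type ⟨e,t⟩, [P S] must be the function: [P S] : ⟨⟨e,t⟩,⟨t,⟨e,t⟩⟩⟩.
For [P S] to have type ⟨⟨e,t⟩,⟨t,⟨e,t⟩⟩⟩ with P of type e, S must be the function: S : ⟨e,⟨⟨e,t⟩,⟨t,⟨e,t⟩⟩⟩⟩.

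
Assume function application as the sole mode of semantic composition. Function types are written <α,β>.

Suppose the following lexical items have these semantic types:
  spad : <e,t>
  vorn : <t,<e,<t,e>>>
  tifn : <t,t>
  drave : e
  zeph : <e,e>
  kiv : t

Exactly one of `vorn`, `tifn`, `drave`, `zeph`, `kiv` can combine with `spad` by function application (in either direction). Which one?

vorn : <t,<e,<t,e>>> — does not combine with spad.
tifn : <t,t> — does not combine with spad.
drave — combines: spad : <e,t> takes drave : e as argument, giving t.
zeph : <e,e> — does not combine with spad.
kiv : t — does not combine with spad.

drave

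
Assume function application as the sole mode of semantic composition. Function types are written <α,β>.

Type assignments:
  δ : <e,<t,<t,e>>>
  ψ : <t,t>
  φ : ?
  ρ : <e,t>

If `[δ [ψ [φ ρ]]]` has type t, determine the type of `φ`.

<<e,t>,<<t,t>,<<e,<t,<t,e>>>,t>>>

[δ [ψ [φ ρ]]] is required to be t. δ : <e,<t,<t,e>>> cannot yield t as functor, so [ψ [φ ρ]] : <<e,<t,<t,e>>>,t>.
[ψ [φ ρ]] is required to be <<e,<t,<t,e>>>,t>. ψ : <t,t> cannot yield <<e,<t,<t,e>>>,t> as functor, so [φ ρ] : <<t,t>,<<e,<t,<t,e>>>,t>>.
[φ ρ] is required to be <<t,t>,<<e,<t,<t,e>>>,t>>. ρ : <e,t> cannot yield <<t,t>,<<e,<t,<t,e>>>,t>> as functor, so φ : <<e,t>,<<t,t>,<<e,<t,<t,e>>>,t>>>.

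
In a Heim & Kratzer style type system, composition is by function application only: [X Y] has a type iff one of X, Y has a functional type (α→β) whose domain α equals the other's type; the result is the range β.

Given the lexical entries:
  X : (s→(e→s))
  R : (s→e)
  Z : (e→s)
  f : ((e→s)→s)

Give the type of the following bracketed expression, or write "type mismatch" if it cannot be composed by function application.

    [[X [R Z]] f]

At [R Z]: neither (s→e) nor (e→s) can take the other as argument; the node is ill-typed.

type mismatch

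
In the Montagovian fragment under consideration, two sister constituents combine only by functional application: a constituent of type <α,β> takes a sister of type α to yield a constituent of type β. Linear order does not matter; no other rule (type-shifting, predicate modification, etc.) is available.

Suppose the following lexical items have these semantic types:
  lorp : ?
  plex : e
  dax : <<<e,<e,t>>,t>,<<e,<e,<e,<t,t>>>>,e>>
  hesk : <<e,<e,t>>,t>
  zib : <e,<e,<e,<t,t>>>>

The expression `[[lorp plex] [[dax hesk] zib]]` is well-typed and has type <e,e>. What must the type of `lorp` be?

At [[lorp plex] [[dax hesk] zib]] (required: <e,e>): [[dax hesk] zib] is e, which is not a function with range <e,e>; hence [lorp plex] is the functor — type <e,<e,e>>.
At [lorp plex] (required: <e,<e,e>>): plex is e, which is not a function with range <e,<e,e>>; hence lorp is the functor — type <e,<e,<e,e>>>.

<e,<e,<e,e>>>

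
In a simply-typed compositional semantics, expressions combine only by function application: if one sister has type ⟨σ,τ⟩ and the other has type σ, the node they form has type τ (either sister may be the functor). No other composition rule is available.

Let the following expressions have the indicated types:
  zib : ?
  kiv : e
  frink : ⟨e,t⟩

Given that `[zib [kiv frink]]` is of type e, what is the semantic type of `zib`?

⟨t,e⟩

At [zib [kiv frink]] (required: e): [kiv frink] is t, which is not a function with range e; hence zib is the functor — type ⟨t,e⟩.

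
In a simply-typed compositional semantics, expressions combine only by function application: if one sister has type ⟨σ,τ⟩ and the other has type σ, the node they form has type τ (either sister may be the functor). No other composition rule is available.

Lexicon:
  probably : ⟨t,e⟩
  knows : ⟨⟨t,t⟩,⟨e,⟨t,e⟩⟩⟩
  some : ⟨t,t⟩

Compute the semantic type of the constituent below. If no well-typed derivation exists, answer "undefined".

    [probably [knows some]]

undefined

At [knows some], knows : ⟨⟨t,t⟩,⟨e,⟨t,e⟩⟩⟩ takes some : ⟨t,t⟩, giving ⟨e,⟨t,e⟩⟩.
At [probably [knows some]]: neither ⟨t,e⟩ nor ⟨e,⟨t,e⟩⟩ can take the other as argument; the node is ill-typed.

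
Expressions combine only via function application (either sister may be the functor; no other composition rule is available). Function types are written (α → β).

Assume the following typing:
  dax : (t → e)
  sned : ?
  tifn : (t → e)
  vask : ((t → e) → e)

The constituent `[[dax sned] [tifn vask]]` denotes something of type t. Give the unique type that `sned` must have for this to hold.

[[dax sned] [tifn vask]] must have type t. The sister [tifn vask] has type e; that is not a function onto t, so [dax sned] must be the functor, of type (e → t).
[dax sned] must have type (e → t). The sister dax has type (t → e); that is not a function onto (e → t), so sned must be the functor, of type ((t → e) → (e → t)).

((t → e) → (e → t))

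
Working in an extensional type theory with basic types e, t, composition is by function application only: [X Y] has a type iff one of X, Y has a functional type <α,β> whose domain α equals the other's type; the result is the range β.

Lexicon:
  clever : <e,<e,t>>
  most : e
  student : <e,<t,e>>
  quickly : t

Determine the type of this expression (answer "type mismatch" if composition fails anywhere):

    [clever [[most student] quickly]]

<e,t>

[most student]: functor student : <e,<t,e>>, argument most : e; result <t,e>.
[[most student] quickly]: functor [most student] : <t,e>, argument quickly : t; result e.
[clever [[most student] quickly]]: functor clever : <e,<e,t>>, argument [[most student] quickly] : e; result <e,t>.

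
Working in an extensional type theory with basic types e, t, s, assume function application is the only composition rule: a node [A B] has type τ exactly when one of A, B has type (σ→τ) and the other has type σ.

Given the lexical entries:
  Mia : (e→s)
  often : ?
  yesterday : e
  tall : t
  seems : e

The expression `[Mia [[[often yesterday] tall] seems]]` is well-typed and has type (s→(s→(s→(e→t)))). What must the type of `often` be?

[Mia [[[often yesterday] tall] seems]] is required to be (s→(s→(s→(e→t)))). Mia : (e→s) cannot yield (s→(s→(s→(e→t)))) as functor, so [[[often yesterday] tall] seems] : ((e→s)→(s→(s→(s→(e→t))))).
[[[often yesterday] tall] seems] is required to be ((e→s)→(s→(s→(s→(e→t))))). seems : e cannot yield ((e→s)→(s→(s→(s→(e→t))))) as functor, so [[often yesterday] tall] : (e→((e→s)→(s→(s→(s→(e→t)))))).
[[often yesterday] tall] is required to be (e→((e→s)→(s→(s→(s→(e→t)))))). tall : t cannot yield (e→((e→s)→(s→(s→(s→(e→t)))))) as functor, so [often yesterday] : (t→(e→((e→s)→(s→(s→(s→(e→t))))))).
[often yesterday] is required to be (t→(e→((e→s)→(s→(s→(s→(e→t))))))). yesterday : e cannot yield (t→(e→((e→s)→(s→(s→(s→(e→t))))))) as functor, so often : (e→(t→(e→((e→s)→(s→(s→(s→(e→t)))))))).

(e→(t→(e→((e→s)→(s→(s→(s→(e→t))))))))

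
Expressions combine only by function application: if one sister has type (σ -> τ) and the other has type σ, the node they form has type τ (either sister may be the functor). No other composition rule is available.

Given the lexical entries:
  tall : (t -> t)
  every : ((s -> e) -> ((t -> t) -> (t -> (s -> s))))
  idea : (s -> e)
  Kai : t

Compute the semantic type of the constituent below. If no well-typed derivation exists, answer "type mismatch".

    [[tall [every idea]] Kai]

[every idea]: functor every : ((s -> e) -> ((t -> t) -> (t -> (s -> s)))), argument idea : (s -> e); result ((t -> t) -> (t -> (s -> s))).
[tall [every idea]]: functor [every idea] : ((t -> t) -> (t -> (s -> s))), argument tall : (t -> t); result (t -> (s -> s)).
[[tall [every idea]] Kai]: functor [tall [every idea]] : (t -> (s -> s)), argument Kai : t; result (s -> s).

(s -> s)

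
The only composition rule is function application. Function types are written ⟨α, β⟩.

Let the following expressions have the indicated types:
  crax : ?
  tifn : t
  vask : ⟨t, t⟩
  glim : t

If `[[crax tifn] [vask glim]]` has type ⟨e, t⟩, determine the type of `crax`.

For [[crax tifn] [vask glim]] to have type ⟨e, t⟩ with [vask glim] of type t, [crax tifn] must be the function: [crax tifn] : ⟨t, ⟨e, t⟩⟩.
For [crax tifn] to have type ⟨t, ⟨e, t⟩⟩ with tifn of type t, crax must be the function: crax : ⟨t, ⟨t, ⟨e, t⟩⟩⟩.

⟨t, ⟨t, ⟨e, t⟩⟩⟩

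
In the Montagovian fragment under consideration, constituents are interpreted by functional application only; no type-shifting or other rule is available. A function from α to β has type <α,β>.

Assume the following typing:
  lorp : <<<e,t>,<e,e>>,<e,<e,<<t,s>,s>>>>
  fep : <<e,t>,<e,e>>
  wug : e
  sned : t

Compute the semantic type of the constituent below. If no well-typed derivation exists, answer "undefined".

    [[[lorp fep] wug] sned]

undefined

[lorp fep]: <<<e,t>,<e,e>>,<e,<e,<<t,s>,s>>>> applied to <<e,t>,<e,e>> yields <e,<e,<<t,s>,s>>>.
[[lorp fep] wug]: <e,<e,<<t,s>,s>>> applied to e yields <e,<<t,s>,s>>.
At [[[lorp fep] wug] sned]: neither <e,<<t,s>,s>> nor t can take the other as argument; the node is ill-typed.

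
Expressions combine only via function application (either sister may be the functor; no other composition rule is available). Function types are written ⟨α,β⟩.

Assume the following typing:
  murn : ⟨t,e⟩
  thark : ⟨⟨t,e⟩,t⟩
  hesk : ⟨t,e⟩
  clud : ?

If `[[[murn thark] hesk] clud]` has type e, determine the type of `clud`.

⟨e,e⟩

At [[[murn thark] hesk] clud] (required: e): [[murn thark] hesk] is e, which is not a function with range e; hence clud is the functor — type ⟨e,e⟩.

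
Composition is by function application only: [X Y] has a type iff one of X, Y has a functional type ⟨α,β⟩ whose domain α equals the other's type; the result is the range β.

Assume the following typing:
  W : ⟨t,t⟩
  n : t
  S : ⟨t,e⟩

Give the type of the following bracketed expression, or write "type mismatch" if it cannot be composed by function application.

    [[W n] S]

[W n]: functor W : ⟨t,t⟩, argument n : t; result t.
[[W n] S]: functor S : ⟨t,e⟩, argument [W n] : t; result e.

e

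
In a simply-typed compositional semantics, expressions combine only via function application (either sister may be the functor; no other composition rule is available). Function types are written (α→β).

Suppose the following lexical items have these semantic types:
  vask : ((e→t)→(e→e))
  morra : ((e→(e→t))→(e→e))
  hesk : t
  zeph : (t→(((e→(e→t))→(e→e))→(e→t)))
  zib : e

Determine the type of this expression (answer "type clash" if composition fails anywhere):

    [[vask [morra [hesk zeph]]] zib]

At [hesk zeph], zeph : (t→(((e→(e→t))→(e→e))→(e→t))) takes hesk : t, giving (((e→(e→t))→(e→e))→(e→t)).
At [morra [hesk zeph]], [hesk zeph] : (((e→(e→t))→(e→e))→(e→t)) takes morra : ((e→(e→t))→(e→e)), giving (e→t).
At [vask [morra [hesk zeph]]], vask : ((e→t)→(e→e)) takes [morra [hesk zeph]] : (e→t), giving (e→e).
At [[vask [morra [hesk zeph]]] zib], [vask [morra [hesk zeph]]] : (e→e) takes zib : e, giving e.

e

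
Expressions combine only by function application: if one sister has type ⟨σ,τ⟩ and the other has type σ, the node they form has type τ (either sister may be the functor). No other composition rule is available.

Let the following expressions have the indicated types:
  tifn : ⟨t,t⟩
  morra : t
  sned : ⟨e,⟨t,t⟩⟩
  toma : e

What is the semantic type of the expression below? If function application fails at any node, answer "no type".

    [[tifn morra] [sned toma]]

[tifn morra]: ⟨t,t⟩ applied to t yields t.
[sned toma]: ⟨e,⟨t,t⟩⟩ applied to e yields ⟨t,t⟩.
[[tifn morra] [sned toma]]: ⟨t,t⟩ applied to t yields t.

t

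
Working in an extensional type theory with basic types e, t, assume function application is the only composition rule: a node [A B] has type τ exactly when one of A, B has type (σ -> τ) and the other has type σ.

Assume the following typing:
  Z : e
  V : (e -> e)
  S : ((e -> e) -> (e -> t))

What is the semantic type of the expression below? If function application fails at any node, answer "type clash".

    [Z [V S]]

t

[V S]: ((e -> e) -> (e -> t)) applied to (e -> e) yields (e -> t).
[Z [V S]]: (e -> t) applied to e yields t.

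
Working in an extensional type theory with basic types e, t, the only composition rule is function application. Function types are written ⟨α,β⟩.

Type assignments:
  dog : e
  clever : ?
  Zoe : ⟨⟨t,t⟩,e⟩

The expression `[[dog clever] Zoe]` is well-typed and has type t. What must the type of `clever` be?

[[dog clever] Zoe] is required to be t. Zoe : ⟨⟨t,t⟩,e⟩ cannot yield t as functor, so [dog clever] : ⟨⟨⟨t,t⟩,e⟩,t⟩.
[dog clever] is required to be ⟨⟨⟨t,t⟩,e⟩,t⟩. dog : e cannot yield ⟨⟨⟨t,t⟩,e⟩,t⟩ as functor, so clever : ⟨e,⟨⟨⟨t,t⟩,e⟩,t⟩⟩.

⟨e,⟨⟨⟨t,t⟩,e⟩,t⟩⟩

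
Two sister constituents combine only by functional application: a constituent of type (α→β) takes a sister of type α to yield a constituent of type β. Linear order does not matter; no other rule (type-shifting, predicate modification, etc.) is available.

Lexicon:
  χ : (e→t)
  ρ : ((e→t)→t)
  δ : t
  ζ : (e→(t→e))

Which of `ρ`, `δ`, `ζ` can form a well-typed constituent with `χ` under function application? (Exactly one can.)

ρ — combines: ρ : ((e→t)→t) takes χ : (e→t) as argument, giving t.
δ : t — neither side's domain matches the other.
ζ : (e→(t→e)) — neither side's domain matches the other.

ρ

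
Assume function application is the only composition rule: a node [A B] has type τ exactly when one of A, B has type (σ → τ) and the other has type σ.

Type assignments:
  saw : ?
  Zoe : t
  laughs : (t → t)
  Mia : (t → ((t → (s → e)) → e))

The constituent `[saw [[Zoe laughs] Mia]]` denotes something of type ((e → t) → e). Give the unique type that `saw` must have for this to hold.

(((t → (s → e)) → e) → ((e → t) → e))

At [saw [[Zoe laughs] Mia]] (required: ((e → t) → e)): [[Zoe laughs] Mia] is ((t → (s → e)) → e), which is not a function with range ((e → t) → e); hence saw is the functor — type (((t → (s → e)) → e) → ((e → t) → e)).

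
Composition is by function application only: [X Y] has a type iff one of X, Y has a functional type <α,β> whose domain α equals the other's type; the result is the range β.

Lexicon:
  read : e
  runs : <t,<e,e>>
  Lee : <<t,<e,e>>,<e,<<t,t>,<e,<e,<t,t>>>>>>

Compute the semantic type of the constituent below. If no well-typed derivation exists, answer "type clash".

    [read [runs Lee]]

[runs Lee]: Lee is <<t,<e,e>>,<e,<<t,t>,<e,<e,<t,t>>>>>>, runs is <t,<e,e>>; result <e,<<t,t>,<e,<e,<t,t>>>>>.
[read [runs Lee]]: [runs Lee] is <e,<<t,t>,<e,<e,<t,t>>>>>, read is e; result <<t,t>,<e,<e,<t,t>>>>.

<<t,t>,<e,<e,<t,t>>>>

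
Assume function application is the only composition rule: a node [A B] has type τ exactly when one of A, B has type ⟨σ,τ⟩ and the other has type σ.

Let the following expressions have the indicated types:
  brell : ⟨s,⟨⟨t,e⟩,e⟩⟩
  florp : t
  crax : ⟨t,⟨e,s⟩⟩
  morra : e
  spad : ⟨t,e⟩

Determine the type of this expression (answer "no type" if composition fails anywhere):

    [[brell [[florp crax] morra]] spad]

e

[florp crax]: ⟨t,⟨e,s⟩⟩ applied to t yields ⟨e,s⟩.
[[florp crax] morra]: ⟨e,s⟩ applied to e yields s.
[brell [[florp crax] morra]]: ⟨s,⟨⟨t,e⟩,e⟩⟩ applied to s yields ⟨⟨t,e⟩,e⟩.
[[brell [[florp crax] morra]] spad]: ⟨⟨t,e⟩,e⟩ applied to ⟨t,e⟩ yields e.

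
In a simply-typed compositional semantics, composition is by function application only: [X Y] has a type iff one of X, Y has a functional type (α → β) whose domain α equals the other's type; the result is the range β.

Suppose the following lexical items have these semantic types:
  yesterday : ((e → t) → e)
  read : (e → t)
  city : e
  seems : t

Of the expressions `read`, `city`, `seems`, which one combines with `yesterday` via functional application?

read — combines: yesterday : ((e → t) → e) takes read : (e → t) as argument, giving e.
city : e — no; yesterday wants (e → t), and city wants nothing (atomic).
seems : t — no; yesterday wants (e → t), and seems wants nothing (atomic).

read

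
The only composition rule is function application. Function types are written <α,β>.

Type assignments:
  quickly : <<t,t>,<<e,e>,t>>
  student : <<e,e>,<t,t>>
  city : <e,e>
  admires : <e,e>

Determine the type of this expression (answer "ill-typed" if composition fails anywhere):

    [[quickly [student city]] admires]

[student city]: student is <<e,e>,<t,t>>, city is <e,e>; result <t,t>.
[quickly [student city]]: quickly is <<t,t>,<<e,e>,t>>, [student city] is <t,t>; result <<e,e>,t>.
[[quickly [student city]] admires]: [quickly [student city]] is <<e,e>,t>, admires is <e,e>; result t.

t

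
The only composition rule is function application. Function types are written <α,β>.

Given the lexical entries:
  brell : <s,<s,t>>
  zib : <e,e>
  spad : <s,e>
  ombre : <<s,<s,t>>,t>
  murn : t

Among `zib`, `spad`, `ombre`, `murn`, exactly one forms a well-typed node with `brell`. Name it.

zib : <e,e> — neither side's domain matches the other.
spad : <s,e> — neither side's domain matches the other.
ombre — combines: ombre : <<s,<s,t>>,t> takes brell : <s,<s,t>> as argument, giving t.
murn : t — neither side's domain matches the other.

ombre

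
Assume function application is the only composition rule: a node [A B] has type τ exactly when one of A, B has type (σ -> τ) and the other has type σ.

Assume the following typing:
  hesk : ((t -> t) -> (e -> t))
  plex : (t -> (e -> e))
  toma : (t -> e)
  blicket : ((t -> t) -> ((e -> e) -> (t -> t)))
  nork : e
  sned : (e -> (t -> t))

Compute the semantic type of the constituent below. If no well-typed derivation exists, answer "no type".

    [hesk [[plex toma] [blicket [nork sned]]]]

At [plex toma]: neither (t -> (e -> e)) nor (t -> e) can take the other as argument; the node is ill-typed.

no type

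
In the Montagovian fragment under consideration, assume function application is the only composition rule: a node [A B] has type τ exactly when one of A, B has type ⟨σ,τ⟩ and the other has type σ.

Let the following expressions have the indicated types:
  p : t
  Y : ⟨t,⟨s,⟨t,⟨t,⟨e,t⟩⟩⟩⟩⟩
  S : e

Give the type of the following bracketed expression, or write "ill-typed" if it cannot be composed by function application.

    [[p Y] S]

At [p Y], Y : ⟨t,⟨s,⟨t,⟨t,⟨e,t⟩⟩⟩⟩⟩ takes p : t, giving ⟨s,⟨t,⟨t,⟨e,t⟩⟩⟩⟩.
At [[p Y] S]: neither ⟨s,⟨t,⟨t,⟨e,t⟩⟩⟩⟩ nor e can take the other as argument; the node is ill-typed.

ill-typed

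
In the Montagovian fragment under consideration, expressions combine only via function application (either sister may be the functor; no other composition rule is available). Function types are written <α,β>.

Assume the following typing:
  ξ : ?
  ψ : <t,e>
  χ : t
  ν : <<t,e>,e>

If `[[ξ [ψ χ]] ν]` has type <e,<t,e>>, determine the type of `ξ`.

<e,<<<t,e>,e>,<e,<t,e>>>>

[[ξ [ψ χ]] ν] is required to be <e,<t,e>>. ν : <<t,e>,e> cannot yield <e,<t,e>> as functor, so [ξ [ψ χ]] : <<<t,e>,e>,<e,<t,e>>>.
[ξ [ψ χ]] is required to be <<<t,e>,e>,<e,<t,e>>>. [ψ χ] : e cannot yield <<<t,e>,e>,<e,<t,e>>> as functor, so ξ : <e,<<<t,e>,e>,<e,<t,e>>>>.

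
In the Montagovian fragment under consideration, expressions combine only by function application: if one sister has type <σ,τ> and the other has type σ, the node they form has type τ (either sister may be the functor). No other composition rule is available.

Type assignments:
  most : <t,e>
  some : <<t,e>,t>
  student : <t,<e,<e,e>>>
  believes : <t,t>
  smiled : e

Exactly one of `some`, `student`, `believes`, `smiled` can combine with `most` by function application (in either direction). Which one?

some

some — combines: some : <<t,e>,t> takes most : <t,e> as argument, giving t.
student : <t,<e,<e,e>>> — no; most wants t, and student wants t.
believes : <t,t> — no; most wants t, and believes wants t.
smiled : e — no; most wants t, and smiled wants nothing (atomic).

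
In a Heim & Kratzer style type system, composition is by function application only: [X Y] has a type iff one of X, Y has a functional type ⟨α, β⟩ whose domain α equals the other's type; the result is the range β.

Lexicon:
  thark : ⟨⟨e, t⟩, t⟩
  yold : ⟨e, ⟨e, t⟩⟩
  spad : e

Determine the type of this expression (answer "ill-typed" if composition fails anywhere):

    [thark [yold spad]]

At [yold spad], yold : ⟨e, ⟨e, t⟩⟩ takes spad : e, giving ⟨e, t⟩.
At [thark [yold spad]], thark : ⟨⟨e, t⟩, t⟩ takes [yold spad] : ⟨e, t⟩, giving t.

t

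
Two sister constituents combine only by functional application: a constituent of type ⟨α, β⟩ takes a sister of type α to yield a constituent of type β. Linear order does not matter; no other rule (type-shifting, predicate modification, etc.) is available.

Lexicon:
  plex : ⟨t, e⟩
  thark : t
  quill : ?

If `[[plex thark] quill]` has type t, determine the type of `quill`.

⟨e, t⟩

For [[plex thark] quill] to have type t with [plex thark] of type e, quill must be the function: quill : ⟨e, t⟩.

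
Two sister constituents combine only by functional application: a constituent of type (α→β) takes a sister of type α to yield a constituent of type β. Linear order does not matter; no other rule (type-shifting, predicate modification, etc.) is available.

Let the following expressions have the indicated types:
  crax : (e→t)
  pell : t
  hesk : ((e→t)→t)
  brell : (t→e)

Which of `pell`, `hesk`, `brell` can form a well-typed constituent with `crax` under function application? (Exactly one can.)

hesk

pell : t — no; crax wants e, and pell wants nothing (atomic).
hesk — combines: hesk : ((e→t)→t) takes crax : (e→t) as argument, giving t.
brell : (t→e) — no; crax wants e, and brell wants t.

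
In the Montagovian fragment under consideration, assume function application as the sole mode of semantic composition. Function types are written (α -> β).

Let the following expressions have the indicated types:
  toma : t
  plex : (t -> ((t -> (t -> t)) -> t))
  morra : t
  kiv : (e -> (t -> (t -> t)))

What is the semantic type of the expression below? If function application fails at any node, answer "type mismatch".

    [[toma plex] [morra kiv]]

type mismatch

[toma plex]: functor plex : (t -> ((t -> (t -> t)) -> t)), argument toma : t; result ((t -> (t -> t)) -> t).
[morra kiv]: t with (e -> (t -> (t -> t))) — neither is a function whose domain matches the other; composition fails here.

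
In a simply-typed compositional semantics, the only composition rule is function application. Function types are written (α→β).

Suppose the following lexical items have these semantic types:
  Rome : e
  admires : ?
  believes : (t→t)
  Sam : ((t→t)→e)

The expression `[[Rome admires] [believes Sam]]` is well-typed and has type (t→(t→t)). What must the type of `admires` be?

(e→(e→(t→(t→t))))

[[Rome admires] [believes Sam]] must have type (t→(t→t)). The sister [believes Sam] has type e; that is not a function onto (t→(t→t)), so [Rome admires] must be the functor, of type (e→(t→(t→t))).
[Rome admires] must have type (e→(t→(t→t))). The sister Rome has type e; that is not a function onto (e→(t→(t→t))), so admires must be the functor, of type (e→(e→(t→(t→t)))).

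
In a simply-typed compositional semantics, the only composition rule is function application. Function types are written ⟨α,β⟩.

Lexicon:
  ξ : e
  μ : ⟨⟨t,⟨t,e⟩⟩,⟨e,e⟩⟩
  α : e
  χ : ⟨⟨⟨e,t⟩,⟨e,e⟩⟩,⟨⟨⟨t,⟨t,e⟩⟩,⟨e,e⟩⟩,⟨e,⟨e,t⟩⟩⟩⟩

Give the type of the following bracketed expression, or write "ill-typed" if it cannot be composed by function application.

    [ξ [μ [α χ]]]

[α χ]: e and ⟨⟨⟨e,t⟩,⟨e,e⟩⟩,⟨⟨⟨t,⟨t,e⟩⟩,⟨e,e⟩⟩,⟨e,⟨e,t⟩⟩⟩⟩ cannot combine by function application — type clash.

ill-typed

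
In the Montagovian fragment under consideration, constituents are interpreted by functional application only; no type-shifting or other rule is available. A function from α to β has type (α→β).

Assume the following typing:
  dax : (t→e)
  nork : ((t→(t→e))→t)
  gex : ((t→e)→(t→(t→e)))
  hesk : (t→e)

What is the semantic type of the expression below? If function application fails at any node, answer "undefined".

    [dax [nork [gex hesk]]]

e

[gex hesk]: ((t→e)→(t→(t→e))) applied to (t→e) yields (t→(t→e)).
[nork [gex hesk]]: ((t→(t→e))→t) applied to (t→(t→e)) yields t.
[dax [nork [gex hesk]]]: (t→e) applied to t yields e.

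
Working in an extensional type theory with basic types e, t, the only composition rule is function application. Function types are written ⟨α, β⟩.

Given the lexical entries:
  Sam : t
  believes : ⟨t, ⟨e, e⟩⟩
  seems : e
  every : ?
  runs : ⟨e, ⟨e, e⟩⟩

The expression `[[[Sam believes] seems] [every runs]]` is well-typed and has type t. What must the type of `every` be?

At [[[Sam believes] seems] [every runs]] (required: t): [[Sam believes] seems] is e, which is not a function with range t; hence [every runs] is the functor — type ⟨e, t⟩.
At [every runs] (required: ⟨e, t⟩): runs is ⟨e, ⟨e, e⟩⟩, which is not a function with range ⟨e, t⟩; hence every is the functor — type ⟨⟨e, ⟨e, e⟩⟩, ⟨e, t⟩⟩.

⟨⟨e, ⟨e, e⟩⟩, ⟨e, t⟩⟩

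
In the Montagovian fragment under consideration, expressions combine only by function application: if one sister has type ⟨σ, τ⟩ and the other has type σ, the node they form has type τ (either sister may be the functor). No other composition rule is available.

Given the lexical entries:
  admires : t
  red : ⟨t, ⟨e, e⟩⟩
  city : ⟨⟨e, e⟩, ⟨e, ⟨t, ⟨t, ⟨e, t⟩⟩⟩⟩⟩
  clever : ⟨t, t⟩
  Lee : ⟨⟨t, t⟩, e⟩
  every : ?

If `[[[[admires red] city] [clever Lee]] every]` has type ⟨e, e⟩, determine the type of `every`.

⟨⟨t, ⟨t, ⟨e, t⟩⟩⟩, ⟨e, e⟩⟩

At [[[[admires red] city] [clever Lee]] every] (required: ⟨e, e⟩): [[[admires red] city] [clever Lee]] is ⟨t, ⟨t, ⟨e, t⟩⟩⟩, which is not a function with range ⟨e, e⟩; hence every is the functor — type ⟨⟨t, ⟨t, ⟨e, t⟩⟩⟩, ⟨e, e⟩⟩.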